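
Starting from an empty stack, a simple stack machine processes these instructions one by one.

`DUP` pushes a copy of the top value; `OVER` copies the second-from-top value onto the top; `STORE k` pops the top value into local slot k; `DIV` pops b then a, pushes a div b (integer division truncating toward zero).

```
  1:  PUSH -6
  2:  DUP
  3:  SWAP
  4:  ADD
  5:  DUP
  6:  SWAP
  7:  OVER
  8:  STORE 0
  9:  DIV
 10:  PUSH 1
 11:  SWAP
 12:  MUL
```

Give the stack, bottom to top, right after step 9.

[1]

PUSH -6 : [-6]
DUP     : [-6, -6]
SWAP    : [-6, -6]
ADD     : [-12]
DUP     : [-12, -12]
SWAP    : [-12, -12]
OVER    : [-12, -12, -12]
STORE 0 : [-12, -12]
DIV     : [1]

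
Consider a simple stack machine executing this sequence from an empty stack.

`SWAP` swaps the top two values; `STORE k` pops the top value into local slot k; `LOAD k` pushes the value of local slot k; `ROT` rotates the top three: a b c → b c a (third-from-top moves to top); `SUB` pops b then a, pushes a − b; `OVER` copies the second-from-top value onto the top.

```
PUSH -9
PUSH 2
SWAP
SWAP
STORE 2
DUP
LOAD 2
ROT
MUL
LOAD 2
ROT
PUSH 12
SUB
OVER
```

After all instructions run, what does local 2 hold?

PUSH -9  [-9]
PUSH 2   [-9, 2]
SWAP     [2, -9]
SWAP     [-9, 2]
STORE 2  [-9]
DUP      [-9, -9]
LOAD 2   [-9, -9, 2]
ROT      [-9, 2, -9]
MUL      [-9, -18]
LOAD 2   [-9, -18, 2]
ROT      [-18, 2, -9]
PUSH 12  [-18, 2, -9, 12]
SUB      [-18, 2, -21]
OVER     [-18, 2, -21, 2]

2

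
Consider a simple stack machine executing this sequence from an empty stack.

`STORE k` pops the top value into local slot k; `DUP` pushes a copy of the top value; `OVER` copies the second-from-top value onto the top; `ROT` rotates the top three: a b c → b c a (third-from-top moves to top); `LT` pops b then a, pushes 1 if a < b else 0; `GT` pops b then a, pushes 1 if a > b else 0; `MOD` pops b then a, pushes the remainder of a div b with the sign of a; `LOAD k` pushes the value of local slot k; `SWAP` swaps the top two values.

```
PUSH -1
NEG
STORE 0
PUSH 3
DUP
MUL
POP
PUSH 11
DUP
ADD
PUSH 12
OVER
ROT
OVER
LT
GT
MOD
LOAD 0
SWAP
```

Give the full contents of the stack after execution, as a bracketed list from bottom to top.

[1, 0]

PUSH -1 -> -1
NEG     -> 1
STORE 0 -> (empty)
PUSH 3  -> 3
DUP     -> 3 3
MUL     -> 9
POP     -> (empty)
PUSH 11 -> 11
DUP     -> 11 11
ADD     -> 22
PUSH 12 -> 22 12
OVER    -> 22 12 22
ROT     -> 12 22 22
OVER    -> 12 22 22 22
LT      -> 12 22 0
GT      -> 12 1
MOD     -> 0
LOAD 0  -> 0 1
SWAP    -> 1 0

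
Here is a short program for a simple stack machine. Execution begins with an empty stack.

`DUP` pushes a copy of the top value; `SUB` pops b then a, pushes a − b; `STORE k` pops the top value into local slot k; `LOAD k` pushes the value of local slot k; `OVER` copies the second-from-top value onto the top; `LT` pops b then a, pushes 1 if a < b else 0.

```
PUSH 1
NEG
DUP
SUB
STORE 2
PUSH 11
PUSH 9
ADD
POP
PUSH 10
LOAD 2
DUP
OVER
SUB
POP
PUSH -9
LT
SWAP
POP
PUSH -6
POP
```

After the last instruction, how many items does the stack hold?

1

PUSH 1  : [1]
NEG     : [-1]
DUP     : [-1, -1]
SUB     : [0]
STORE 2 : []
PUSH 11 : [11]
PUSH 9  : [11, 9]
ADD     : [20]
POP     : []
PUSH 10 : [10]
LOAD 2  : [10, 0]
DUP     : [10, 0, 0]
OVER    : [10, 0, 0, 0]
SUB     : [10, 0, 0]
POP     : [10, 0]
PUSH -9 : [10, 0, -9]
LT      : [10, 0]
SWAP    : [0, 10]
POP     : [0]
PUSH -6 : [0, -6]
POP     : [0]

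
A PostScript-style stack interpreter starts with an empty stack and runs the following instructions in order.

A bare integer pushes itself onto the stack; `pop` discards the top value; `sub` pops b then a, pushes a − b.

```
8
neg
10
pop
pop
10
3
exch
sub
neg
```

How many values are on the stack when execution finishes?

1

8     8
neg   -8
10    -8 10
pop   -8
pop   (empty)
10    10
3     10 3
exch  3 10
sub   -7
neg   7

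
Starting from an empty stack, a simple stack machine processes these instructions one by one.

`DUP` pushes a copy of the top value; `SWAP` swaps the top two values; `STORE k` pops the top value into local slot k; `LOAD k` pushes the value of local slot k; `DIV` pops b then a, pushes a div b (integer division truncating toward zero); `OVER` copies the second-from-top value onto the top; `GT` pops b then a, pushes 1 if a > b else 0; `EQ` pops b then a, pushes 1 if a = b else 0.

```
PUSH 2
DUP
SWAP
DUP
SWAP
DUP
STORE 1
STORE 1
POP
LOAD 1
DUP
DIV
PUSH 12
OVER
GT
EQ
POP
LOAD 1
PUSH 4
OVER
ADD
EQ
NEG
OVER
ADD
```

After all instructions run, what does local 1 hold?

2

PUSH 2   2
DUP      2 2
SWAP     2 2
DUP      2 2 2
SWAP     2 2 2
DUP      2 2 2 2
STORE 1  2 2 2
STORE 1  2 2
POP      2
LOAD 1   2 2
DUP      2 2 2
DIV      2 1
PUSH 12  2 1 12
OVER     2 1 12 1
GT       2 1 1
EQ       2 1
POP      2
LOAD 1   2 2
PUSH 4   2 2 4
OVER     2 2 4 2
ADD      2 2 6
EQ       2 0
NEG      2 0
OVER     2 0 2
ADD      2 2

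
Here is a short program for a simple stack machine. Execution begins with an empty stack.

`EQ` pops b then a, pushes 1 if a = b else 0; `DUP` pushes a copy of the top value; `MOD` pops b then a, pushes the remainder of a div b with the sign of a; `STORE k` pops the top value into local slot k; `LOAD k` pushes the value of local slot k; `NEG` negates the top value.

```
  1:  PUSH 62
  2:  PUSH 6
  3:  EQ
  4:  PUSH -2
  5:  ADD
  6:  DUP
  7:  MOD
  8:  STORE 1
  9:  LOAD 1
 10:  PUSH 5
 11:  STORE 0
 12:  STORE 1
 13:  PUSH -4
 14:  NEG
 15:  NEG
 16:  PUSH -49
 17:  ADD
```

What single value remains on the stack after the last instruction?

PUSH 62   [62]
PUSH 6    [62, 6]
EQ        [0]
PUSH -2   [0, -2]
ADD       [-2]
DUP       [-2, -2]
MOD       [0]
STORE 1   []
LOAD 1    [0]
PUSH 5    [0, 5]
STORE 0   [0]
STORE 1   []
PUSH -4   [-4]
NEG       [4]
NEG       [-4]
PUSH -49  [-4, -49]
ADD       [-53]

-53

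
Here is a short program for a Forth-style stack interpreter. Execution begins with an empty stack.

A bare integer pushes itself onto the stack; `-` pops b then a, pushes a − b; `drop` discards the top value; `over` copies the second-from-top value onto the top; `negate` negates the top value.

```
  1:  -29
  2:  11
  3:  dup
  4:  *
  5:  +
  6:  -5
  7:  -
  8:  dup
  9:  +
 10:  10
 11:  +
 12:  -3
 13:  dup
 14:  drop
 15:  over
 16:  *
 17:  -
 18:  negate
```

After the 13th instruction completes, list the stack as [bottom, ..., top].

[204, -3, -3]

-29 : -29
11  : -29 11
dup : -29 11 11
*   : -29 121
+   : 92
-5  : 92 -5
-   : 97
dup : 97 97
+   : 194
10  : 194 10
+   : 204
-3  : 204 -3
dup : 204 -3 -3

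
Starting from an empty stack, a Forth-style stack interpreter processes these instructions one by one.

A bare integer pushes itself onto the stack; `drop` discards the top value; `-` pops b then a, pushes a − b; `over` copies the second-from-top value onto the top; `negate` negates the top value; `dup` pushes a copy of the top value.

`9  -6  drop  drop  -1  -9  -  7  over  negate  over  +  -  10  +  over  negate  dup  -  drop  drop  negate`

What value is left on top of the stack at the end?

9      : [9]
-6     : [9, -6]
drop   : [9]
drop   : []
-1     : [-1]
-9     : [-1, -9]
-      : [8]
7      : [8, 7]
over   : [8, 7, 8]
negate : [8, 7, -8]
over   : [8, 7, -8, 7]
+      : [8, 7, -1]
-      : [8, 8]
10     : [8, 8, 10]
+      : [8, 18]
over   : [8, 18, 8]
negate : [8, 18, -8]
dup    : [8, 18, -8, -8]
-      : [8, 18, 0]
drop   : [8, 18]
drop   : [8]
negate : [-8]

-8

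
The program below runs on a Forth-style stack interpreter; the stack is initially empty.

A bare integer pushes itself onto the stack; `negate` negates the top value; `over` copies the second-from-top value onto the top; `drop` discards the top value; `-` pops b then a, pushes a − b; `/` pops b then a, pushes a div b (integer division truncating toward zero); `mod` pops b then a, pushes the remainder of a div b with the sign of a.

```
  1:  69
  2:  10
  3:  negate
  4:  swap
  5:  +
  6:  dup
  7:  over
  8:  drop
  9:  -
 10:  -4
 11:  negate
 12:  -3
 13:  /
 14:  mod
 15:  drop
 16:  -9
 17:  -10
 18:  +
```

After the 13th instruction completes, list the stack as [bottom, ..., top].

[0, -1]

69     → 69
10     → 69 10
negate → 69 -10
swap   → -10 69
+      → 59
dup    → 59 59
over   → 59 59 59
drop   → 59 59
-      → 0
-4     → 0 -4
negate → 0 4
-3     → 0 4 -3
/      → 0 -1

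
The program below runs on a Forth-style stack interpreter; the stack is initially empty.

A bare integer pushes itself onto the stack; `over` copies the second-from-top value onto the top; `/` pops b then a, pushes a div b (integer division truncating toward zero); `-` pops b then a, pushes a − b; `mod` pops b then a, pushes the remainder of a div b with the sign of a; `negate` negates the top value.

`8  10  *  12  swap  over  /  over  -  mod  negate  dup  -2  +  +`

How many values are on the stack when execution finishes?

8      : 8
10     : 8 10
*      : 80
12     : 80 12
swap   : 12 80
over   : 12 80 12
/      : 12 6
over   : 12 6 12
-      : 12 -6
mod    : 0
negate : 0
dup    : 0 0
-2     : 0 0 -2
+      : 0 -2
+      : -2

1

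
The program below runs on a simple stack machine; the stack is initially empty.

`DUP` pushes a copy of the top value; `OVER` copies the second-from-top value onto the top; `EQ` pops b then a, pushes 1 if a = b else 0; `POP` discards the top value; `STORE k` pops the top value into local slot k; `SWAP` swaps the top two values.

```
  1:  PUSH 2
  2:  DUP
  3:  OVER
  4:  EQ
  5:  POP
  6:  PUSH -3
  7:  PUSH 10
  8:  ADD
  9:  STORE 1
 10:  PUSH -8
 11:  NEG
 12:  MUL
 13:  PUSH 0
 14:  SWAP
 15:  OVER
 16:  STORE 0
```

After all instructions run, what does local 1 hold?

PUSH 2  : [2]
DUP     : [2, 2]
OVER    : [2, 2, 2]
EQ      : [2, 1]
POP     : [2]
PUSH -3 : [2, -3]
PUSH 10 : [2, -3, 10]
ADD     : [2, 7]
STORE 1 : [2]
PUSH -8 : [2, -8]
NEG     : [2, 8]
MUL     : [16]
PUSH 0  : [16, 0]
SWAP    : [0, 16]
OVER    : [0, 16, 0]
STORE 0 : [0, 16]

7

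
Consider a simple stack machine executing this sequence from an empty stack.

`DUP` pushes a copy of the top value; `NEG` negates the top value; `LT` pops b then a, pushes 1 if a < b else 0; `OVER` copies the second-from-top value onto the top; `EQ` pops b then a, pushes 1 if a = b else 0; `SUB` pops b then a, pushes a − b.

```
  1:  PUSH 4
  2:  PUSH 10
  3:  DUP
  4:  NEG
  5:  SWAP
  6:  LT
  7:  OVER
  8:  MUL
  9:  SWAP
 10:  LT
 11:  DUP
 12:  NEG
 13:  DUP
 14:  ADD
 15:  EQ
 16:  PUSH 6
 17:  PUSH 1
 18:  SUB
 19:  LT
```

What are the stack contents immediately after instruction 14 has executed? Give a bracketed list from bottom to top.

[0, 0]

PUSH 4  : [4]
PUSH 10 : [4, 10]
DUP     : [4, 10, 10]
NEG     : [4, 10, -10]
SWAP    : [4, -10, 10]
LT      : [4, 1]
OVER    : [4, 1, 4]
MUL     : [4, 4]
SWAP    : [4, 4]
LT      : [0]
DUP     : [0, 0]
NEG     : [0, 0]
DUP     : [0, 0, 0]
ADD     : [0, 0]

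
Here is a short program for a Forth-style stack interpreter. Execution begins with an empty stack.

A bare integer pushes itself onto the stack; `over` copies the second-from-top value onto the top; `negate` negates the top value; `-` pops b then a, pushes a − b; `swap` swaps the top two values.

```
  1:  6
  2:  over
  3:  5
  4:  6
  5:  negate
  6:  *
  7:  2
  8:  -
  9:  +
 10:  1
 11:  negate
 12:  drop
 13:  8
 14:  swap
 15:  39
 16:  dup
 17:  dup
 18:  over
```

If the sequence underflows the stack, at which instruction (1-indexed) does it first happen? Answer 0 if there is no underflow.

6 → [6]
over  — needs 2 operands, stack has 1 → underflow

2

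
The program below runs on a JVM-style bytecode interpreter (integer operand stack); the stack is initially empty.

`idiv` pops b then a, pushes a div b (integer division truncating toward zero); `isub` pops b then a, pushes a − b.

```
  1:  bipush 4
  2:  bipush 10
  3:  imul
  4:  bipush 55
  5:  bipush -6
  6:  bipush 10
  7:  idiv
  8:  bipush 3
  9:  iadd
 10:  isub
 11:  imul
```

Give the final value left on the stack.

2080

bipush 4  : 4
bipush 10 : 4 10
imul      : 40
bipush 55 : 40 55
bipush -6 : 40 55 -6
bipush 10 : 40 55 -6 10
idiv      : 40 55 0
bipush 3  : 40 55 0 3
iadd      : 40 55 3
isub      : 40 52
imul      : 2080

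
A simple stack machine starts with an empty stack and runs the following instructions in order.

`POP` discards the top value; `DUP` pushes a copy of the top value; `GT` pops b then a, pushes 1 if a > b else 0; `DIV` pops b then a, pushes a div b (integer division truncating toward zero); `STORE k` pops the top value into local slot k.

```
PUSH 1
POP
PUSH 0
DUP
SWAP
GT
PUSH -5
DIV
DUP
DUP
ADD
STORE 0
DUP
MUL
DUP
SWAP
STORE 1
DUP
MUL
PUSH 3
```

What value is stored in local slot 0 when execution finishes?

PUSH 1  → [1]
POP     → []
PUSH 0  → [0]
DUP     → [0, 0]
SWAP    → [0, 0]
GT      → [0]
PUSH -5 → [0, -5]
DIV     → [0]
DUP     → [0, 0]
DUP     → [0, 0, 0]
ADD     → [0, 0]
STORE 0 → [0]
DUP     → [0, 0]
MUL     → [0]
DUP     → [0, 0]
SWAP    → [0, 0]
STORE 1 → [0]
DUP     → [0, 0]
MUL     → [0]
PUSH 3  → [0, 3]

0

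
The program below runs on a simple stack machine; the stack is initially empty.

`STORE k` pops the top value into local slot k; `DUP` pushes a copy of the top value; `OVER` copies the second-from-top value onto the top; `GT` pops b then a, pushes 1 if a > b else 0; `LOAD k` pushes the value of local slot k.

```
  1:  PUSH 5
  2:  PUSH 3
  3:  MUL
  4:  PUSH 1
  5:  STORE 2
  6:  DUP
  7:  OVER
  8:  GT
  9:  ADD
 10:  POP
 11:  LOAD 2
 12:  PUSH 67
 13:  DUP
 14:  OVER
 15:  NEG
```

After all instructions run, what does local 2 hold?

PUSH 5  -> [5]
PUSH 3  -> [5, 3]
MUL     -> [15]
PUSH 1  -> [15, 1]
STORE 2 -> [15]
DUP     -> [15, 15]
OVER    -> [15, 15, 15]
GT      -> [15, 0]
ADD     -> [15]
POP     -> []
LOAD 2  -> [1]
PUSH 67 -> [1, 67]
DUP     -> [1, 67, 67]
OVER    -> [1, 67, 67, 67]
NEG     -> [1, 67, 67, -67]

1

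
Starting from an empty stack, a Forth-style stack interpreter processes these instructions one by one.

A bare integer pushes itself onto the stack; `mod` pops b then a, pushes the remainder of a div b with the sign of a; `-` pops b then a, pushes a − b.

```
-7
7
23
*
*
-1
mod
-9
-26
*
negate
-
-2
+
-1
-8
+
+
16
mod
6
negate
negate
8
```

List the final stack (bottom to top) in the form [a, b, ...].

-7     -> -7
7      -> -7 7
23     -> -7 7 23
*      -> -7 161
*      -> -1127
-1     -> -1127 -1
mod    -> 0
-9     -> 0 -9
-26    -> 0 -9 -26
*      -> 0 234
negate -> 0 -234
-      -> 234
-2     -> 234 -2
+      -> 232
-1     -> 232 -1
-8     -> 232 -1 -8
+      -> 232 -9
+      -> 223
16     -> 223 16
mod    -> 15
6      -> 15 6
negate -> 15 -6
negate -> 15 6
8      -> 15 6 8

[15, 6, 8]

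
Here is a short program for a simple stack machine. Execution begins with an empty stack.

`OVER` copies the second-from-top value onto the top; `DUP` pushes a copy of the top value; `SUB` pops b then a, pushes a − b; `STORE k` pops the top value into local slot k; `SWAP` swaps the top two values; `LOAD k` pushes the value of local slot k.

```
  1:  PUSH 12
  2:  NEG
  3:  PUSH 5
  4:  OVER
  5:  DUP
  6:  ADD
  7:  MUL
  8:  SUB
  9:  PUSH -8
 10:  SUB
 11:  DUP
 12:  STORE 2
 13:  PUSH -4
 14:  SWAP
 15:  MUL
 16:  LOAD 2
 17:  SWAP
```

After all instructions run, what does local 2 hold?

PUSH 12 → 12
NEG     → -12
PUSH 5  → -12 5
OVER    → -12 5 -12
DUP     → -12 5 -12 -12
ADD     → -12 5 -24
MUL     → -12 -120
SUB     → 108
PUSH -8 → 108 -8
SUB     → 116
DUP     → 116 116
STORE 2 → 116
PUSH -4 → 116 -4
SWAP    → -4 116
MUL     → -464
LOAD 2  → -464 116
SWAP    → 116 -464

116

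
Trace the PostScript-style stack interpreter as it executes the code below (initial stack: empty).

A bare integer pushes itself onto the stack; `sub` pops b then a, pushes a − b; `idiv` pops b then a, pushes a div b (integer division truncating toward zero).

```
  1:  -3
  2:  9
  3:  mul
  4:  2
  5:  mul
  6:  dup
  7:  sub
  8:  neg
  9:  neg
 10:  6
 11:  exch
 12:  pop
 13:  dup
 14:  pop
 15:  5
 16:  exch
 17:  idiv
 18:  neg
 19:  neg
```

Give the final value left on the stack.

-3   → -3
9    → -3 9
mul  → -27
2    → -27 2
mul  → -54
dup  → -54 -54
sub  → 0
neg  → 0
neg  → 0
6    → 0 6
exch → 6 0
pop  → 6
dup  → 6 6
pop  → 6
5    → 6 5
exch → 5 6
idiv → 0
neg  → 0
neg  → 0

0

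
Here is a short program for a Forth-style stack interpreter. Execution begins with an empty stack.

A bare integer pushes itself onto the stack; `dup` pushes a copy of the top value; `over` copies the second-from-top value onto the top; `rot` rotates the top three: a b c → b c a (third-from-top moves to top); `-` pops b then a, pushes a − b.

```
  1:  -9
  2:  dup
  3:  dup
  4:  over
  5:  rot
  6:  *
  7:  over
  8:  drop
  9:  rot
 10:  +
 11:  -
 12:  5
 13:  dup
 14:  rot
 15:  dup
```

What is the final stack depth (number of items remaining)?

-9   : [-9]
dup  : [-9, -9]
dup  : [-9, -9, -9]
over : [-9, -9, -9, -9]
rot  : [-9, -9, -9, -9]
*    : [-9, -9, 81]
over : [-9, -9, 81, -9]
drop : [-9, -9, 81]
rot  : [-9, 81, -9]
+    : [-9, 72]
-    : [-81]
5    : [-81, 5]
dup  : [-81, 5, 5]
rot  : [5, 5, -81]
dup  : [5, 5, -81, -81]

4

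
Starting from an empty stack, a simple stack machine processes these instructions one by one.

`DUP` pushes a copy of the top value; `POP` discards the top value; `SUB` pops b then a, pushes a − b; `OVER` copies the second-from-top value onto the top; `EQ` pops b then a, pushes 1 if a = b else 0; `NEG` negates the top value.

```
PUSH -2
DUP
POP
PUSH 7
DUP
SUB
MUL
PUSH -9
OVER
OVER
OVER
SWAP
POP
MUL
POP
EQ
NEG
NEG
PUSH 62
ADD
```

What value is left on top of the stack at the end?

PUSH -2 -> [-2]
DUP     -> [-2, -2]
POP     -> [-2]
PUSH 7  -> [-2, 7]
DUP     -> [-2, 7, 7]
SUB     -> [-2, 0]
MUL     -> [0]
PUSH -9 -> [0, -9]
OVER    -> [0, -9, 0]
OVER    -> [0, -9, 0, -9]
OVER    -> [0, -9, 0, -9, 0]
SWAP    -> [0, -9, 0, 0, -9]
POP     -> [0, -9, 0, 0]
MUL     -> [0, -9, 0]
POP     -> [0, -9]
EQ      -> [0]
NEG     -> [0]
NEG     -> [0]
PUSH 62 -> [0, 62]
ADD     -> [62]

62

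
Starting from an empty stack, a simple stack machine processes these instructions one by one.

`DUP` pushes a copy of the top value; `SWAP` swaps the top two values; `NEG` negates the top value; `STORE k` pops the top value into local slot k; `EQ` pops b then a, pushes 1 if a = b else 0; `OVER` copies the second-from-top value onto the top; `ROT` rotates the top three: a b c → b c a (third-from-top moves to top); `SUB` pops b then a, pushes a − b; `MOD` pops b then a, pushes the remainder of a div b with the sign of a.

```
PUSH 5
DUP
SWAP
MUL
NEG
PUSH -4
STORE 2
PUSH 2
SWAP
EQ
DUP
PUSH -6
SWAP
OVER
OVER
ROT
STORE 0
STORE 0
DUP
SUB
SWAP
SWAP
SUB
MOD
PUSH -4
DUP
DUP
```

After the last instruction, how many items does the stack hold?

4

PUSH 5  → [5]
DUP     → [5, 5]
SWAP    → [5, 5]
MUL     → [25]
NEG     → [-25]
PUSH -4 → [-25, -4]
STORE 2 → [-25]
PUSH 2  → [-25, 2]
SWAP    → [2, -25]
EQ      → [0]
DUP     → [0, 0]
PUSH -6 → [0, 0, -6]
SWAP    → [0, -6, 0]
OVER    → [0, -6, 0, -6]
OVER    → [0, -6, 0, -6, 0]
ROT     → [0, -6, -6, 0, 0]
STORE 0 → [0, -6, -6, 0]
STORE 0 → [0, -6, -6]
DUP     → [0, -6, -6, -6]
SUB     → [0, -6, 0]
SWAP    → [0, 0, -6]
SWAP    → [0, -6, 0]
SUB     → [0, -6]
MOD     → [0]
PUSH -4 → [0, -4]
DUP     → [0, -4, -4]
DUP     → [0, -4, -4, -4]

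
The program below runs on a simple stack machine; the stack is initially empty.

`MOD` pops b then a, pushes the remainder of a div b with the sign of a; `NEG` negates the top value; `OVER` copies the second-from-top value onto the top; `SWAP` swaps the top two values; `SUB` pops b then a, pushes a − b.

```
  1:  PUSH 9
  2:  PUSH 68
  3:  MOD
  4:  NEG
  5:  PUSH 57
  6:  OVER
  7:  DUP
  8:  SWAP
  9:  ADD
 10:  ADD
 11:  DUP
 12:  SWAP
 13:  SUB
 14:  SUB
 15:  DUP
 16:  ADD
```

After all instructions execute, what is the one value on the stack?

-18

PUSH 9   9
PUSH 68  9 68
MOD      9
NEG      -9
PUSH 57  -9 57
OVER     -9 57 -9
DUP      -9 57 -9 -9
SWAP     -9 57 -9 -9
ADD      -9 57 -18
ADD      -9 39
DUP      -9 39 39
SWAP     -9 39 39
SUB      -9 0
SUB      -9
DUP      -9 -9
ADD      -18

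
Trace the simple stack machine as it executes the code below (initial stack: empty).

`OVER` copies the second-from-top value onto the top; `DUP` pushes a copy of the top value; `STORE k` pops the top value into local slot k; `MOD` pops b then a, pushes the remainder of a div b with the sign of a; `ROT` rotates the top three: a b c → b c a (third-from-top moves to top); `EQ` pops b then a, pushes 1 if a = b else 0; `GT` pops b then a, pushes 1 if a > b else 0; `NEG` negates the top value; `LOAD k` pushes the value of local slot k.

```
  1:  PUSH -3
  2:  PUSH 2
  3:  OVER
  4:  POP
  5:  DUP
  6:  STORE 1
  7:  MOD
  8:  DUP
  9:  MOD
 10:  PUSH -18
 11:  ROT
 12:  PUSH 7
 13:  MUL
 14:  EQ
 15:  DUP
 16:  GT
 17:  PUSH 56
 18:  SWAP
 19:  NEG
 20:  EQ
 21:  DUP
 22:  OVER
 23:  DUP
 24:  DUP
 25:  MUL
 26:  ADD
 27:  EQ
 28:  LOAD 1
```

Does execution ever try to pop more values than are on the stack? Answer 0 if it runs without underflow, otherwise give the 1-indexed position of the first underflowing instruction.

11

PUSH -3   [-3]
PUSH 2    [-3, 2]
OVER      [-3, 2, -3]
POP       [-3, 2]
DUP       [-3, 2, 2]
STORE 1   [-3, 2]
MOD       [-1]
DUP       [-1, -1]
MOD       [0]
PUSH -18  [0, -18]
ROT  — needs 3 operands, stack has 2 → underflow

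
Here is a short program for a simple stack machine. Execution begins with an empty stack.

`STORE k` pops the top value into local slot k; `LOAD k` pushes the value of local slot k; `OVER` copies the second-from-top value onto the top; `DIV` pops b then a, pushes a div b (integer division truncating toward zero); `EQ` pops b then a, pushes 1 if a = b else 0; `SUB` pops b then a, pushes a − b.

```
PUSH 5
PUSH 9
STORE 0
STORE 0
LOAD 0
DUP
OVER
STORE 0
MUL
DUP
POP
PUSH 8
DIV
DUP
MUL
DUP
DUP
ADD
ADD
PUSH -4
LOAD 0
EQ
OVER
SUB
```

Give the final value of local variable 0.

5

PUSH 5   5
PUSH 9   5 9
STORE 0  5
STORE 0  (empty)
LOAD 0   5
DUP      5 5
OVER     5 5 5
STORE 0  5 5
MUL      25
DUP      25 25
POP      25
PUSH 8   25 8
DIV      3
DUP      3 3
MUL      9
DUP      9 9
DUP      9 9 9
ADD      9 18
ADD      27
PUSH -4  27 -4
LOAD 0   27 -4 5
EQ       27 0
OVER     27 0 27
SUB      27 -27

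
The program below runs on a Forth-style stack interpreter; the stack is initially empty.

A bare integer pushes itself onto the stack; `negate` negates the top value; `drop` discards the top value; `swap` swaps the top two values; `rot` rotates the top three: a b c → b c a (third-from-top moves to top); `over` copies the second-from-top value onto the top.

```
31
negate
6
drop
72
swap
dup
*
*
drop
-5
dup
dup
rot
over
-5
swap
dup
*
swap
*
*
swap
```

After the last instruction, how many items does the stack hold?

3

31     : 31
negate : -31
6      : -31 6
drop   : -31
72     : -31 72
swap   : 72 -31
dup    : 72 -31 -31
*      : 72 961
*      : 69192
drop   : (empty)
-5     : -5
dup    : -5 -5
dup    : -5 -5 -5
rot    : -5 -5 -5
over   : -5 -5 -5 -5
-5     : -5 -5 -5 -5 -5
swap   : -5 -5 -5 -5 -5
dup    : -5 -5 -5 -5 -5 -5
*      : -5 -5 -5 -5 25
swap   : -5 -5 -5 25 -5
*      : -5 -5 -5 -125
*      : -5 -5 625
swap   : -5 625 -5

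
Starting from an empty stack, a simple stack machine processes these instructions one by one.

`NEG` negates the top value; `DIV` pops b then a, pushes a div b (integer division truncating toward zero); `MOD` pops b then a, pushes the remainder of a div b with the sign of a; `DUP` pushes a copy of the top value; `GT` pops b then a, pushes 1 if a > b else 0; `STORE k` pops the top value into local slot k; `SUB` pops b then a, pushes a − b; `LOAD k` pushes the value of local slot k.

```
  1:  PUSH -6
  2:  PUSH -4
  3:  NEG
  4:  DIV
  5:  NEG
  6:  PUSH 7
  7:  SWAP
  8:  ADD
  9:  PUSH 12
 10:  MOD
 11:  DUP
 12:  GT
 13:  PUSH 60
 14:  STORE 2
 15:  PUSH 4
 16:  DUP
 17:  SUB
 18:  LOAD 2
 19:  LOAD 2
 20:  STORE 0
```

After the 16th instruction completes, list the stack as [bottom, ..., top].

[0, 4, 4]

PUSH -6 → [-6]
PUSH -4 → [-6, -4]
NEG     → [-6, 4]
DIV     → [-1]
NEG     → [1]
PUSH 7  → [1, 7]
SWAP    → [7, 1]
ADD     → [8]
PUSH 12 → [8, 12]
MOD     → [8]
DUP     → [8, 8]
GT      → [0]
PUSH 60 → [0, 60]
STORE 2 → [0]
PUSH 4  → [0, 4]
DUP     → [0, 4, 4]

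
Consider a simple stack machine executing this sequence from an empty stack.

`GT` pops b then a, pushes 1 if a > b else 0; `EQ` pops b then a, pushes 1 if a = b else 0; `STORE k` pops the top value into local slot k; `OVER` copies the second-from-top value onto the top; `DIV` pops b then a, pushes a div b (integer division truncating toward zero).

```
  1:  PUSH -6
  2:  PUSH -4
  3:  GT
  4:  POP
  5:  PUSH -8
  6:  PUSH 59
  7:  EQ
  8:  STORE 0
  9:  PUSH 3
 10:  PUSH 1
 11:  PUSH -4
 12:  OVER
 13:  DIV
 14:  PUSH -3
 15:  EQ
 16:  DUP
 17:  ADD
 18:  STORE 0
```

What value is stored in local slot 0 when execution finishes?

PUSH -6  [-6]
PUSH -4  [-6, -4]
GT       [0]
POP      []
PUSH -8  [-8]
PUSH 59  [-8, 59]
EQ       [0]
STORE 0  []
PUSH 3   [3]
PUSH 1   [3, 1]
PUSH -4  [3, 1, -4]
OVER     [3, 1, -4, 1]
DIV      [3, 1, -4]
PUSH -3  [3, 1, -4, -3]
EQ       [3, 1, 0]
DUP      [3, 1, 0, 0]
ADD      [3, 1, 0]
STORE 0  [3, 1]

0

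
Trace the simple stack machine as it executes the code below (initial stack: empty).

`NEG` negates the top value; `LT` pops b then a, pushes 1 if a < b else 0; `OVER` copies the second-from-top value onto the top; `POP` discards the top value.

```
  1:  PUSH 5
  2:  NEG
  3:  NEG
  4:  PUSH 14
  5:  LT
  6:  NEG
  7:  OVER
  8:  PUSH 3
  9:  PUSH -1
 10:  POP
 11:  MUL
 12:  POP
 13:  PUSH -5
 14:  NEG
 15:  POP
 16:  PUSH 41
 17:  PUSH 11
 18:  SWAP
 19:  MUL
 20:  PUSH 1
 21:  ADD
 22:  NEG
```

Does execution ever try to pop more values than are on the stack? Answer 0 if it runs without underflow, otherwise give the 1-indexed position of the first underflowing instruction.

PUSH 5  : [5]
NEG     : [-5]
NEG     : [5]
PUSH 14 : [5, 14]
LT      : [1]
NEG     : [-1]
OVER  — needs 2 operands, stack has 1 → underflow

7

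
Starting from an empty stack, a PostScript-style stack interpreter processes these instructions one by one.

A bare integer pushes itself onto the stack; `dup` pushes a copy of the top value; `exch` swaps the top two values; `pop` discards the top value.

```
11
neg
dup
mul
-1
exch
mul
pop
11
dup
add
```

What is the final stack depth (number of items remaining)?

11   → 11
neg  → -11
dup  → -11 -11
mul  → 121
-1   → 121 -1
exch → -1 121
mul  → -121
pop  → (empty)
11   → 11
dup  → 11 11
add  → 22

1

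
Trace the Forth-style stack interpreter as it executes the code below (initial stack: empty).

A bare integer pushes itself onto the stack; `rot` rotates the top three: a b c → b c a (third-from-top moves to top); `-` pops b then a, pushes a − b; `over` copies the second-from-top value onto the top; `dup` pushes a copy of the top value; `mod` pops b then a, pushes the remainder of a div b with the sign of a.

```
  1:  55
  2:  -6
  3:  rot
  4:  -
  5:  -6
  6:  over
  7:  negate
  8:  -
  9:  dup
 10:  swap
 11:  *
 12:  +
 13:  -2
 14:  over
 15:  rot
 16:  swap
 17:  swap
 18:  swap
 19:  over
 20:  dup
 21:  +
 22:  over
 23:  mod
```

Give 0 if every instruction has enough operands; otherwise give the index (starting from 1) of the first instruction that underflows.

3

55 → 55
-6 → 55 -6
rot  — needs 3 operands, stack has 2 → underflow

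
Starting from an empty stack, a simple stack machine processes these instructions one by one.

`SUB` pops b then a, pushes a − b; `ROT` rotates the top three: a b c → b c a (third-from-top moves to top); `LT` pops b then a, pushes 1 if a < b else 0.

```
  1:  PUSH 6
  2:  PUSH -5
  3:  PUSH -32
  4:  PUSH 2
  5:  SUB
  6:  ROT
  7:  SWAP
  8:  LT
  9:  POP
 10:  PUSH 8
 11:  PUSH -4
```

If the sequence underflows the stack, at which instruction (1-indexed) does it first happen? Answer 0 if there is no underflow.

PUSH 6    [6]
PUSH -5   [6, -5]
PUSH -32  [6, -5, -32]
PUSH 2    [6, -5, -32, 2]
SUB       [6, -5, -34]
ROT       [-5, -34, 6]
SWAP      [-5, 6, -34]
LT        [-5, 0]
POP       [-5]
PUSH 8    [-5, 8]
PUSH -4   [-5, 8, -4]

0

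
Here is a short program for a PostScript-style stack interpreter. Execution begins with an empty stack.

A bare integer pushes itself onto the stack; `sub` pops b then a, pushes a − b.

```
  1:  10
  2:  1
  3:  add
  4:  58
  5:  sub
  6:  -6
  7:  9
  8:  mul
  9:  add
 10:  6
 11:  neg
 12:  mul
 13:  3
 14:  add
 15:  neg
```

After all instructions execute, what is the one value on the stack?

10  : 10
1   : 10 1
add : 11
58  : 11 58
sub : -47
-6  : -47 -6
9   : -47 -6 9
mul : -47 -54
add : -101
6   : -101 6
neg : -101 -6
mul : 606
3   : 606 3
add : 609
neg : -609

-609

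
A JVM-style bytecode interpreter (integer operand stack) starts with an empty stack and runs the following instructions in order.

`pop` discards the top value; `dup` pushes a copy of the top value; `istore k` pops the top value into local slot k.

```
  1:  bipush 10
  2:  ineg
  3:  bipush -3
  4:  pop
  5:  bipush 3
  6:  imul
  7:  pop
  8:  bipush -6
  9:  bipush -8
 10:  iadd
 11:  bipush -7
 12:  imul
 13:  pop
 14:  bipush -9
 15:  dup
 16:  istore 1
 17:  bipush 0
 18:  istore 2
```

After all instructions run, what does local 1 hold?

-9

bipush 10 : [10]
ineg      : [-10]
bipush -3 : [-10, -3]
pop       : [-10]
bipush 3  : [-10, 3]
imul      : [-30]
pop       : []
bipush -6 : [-6]
bipush -8 : [-6, -8]
iadd      : [-14]
bipush -7 : [-14, -7]
imul      : [98]
pop       : []
bipush -9 : [-9]
dup       : [-9, -9]
istore 1  : [-9]
bipush 0  : [-9, 0]
istore 2  : [-9]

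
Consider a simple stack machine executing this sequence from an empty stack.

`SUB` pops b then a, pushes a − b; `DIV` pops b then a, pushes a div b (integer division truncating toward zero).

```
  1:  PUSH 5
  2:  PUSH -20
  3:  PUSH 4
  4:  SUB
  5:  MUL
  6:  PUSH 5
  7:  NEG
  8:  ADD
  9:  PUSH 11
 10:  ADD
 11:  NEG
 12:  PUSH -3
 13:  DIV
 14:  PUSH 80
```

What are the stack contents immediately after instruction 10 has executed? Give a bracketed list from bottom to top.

PUSH 5   -> 5
PUSH -20 -> 5 -20
PUSH 4   -> 5 -20 4
SUB      -> 5 -24
MUL      -> -120
PUSH 5   -> -120 5
NEG      -> -120 -5
ADD      -> -125
PUSH 11  -> -125 11
ADD      -> -114

[-114]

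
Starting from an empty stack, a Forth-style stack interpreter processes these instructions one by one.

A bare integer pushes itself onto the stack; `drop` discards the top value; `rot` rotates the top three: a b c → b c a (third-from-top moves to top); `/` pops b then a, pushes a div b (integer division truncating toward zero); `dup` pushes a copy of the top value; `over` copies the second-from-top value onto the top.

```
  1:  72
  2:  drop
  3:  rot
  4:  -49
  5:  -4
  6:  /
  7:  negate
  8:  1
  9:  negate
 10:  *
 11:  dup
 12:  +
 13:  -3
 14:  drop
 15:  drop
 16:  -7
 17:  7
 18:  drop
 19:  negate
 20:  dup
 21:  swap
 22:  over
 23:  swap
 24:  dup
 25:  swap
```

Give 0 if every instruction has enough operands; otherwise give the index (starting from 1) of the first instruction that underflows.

72   → 72
drop → (empty)
rot  — needs 3 operands, stack has 0 → underflow

3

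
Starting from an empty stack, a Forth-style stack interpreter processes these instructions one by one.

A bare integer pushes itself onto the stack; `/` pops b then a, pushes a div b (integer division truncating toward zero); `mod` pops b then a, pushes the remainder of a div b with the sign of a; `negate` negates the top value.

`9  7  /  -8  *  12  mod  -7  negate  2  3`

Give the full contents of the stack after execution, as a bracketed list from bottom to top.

[-8, 7, 2, 3]

9      : 9
7      : 9 7
/      : 1
-8     : 1 -8
*      : -8
12     : -8 12
mod    : -8
-7     : -8 -7
negate : -8 7
2      : -8 7 2
3      : -8 7 2 3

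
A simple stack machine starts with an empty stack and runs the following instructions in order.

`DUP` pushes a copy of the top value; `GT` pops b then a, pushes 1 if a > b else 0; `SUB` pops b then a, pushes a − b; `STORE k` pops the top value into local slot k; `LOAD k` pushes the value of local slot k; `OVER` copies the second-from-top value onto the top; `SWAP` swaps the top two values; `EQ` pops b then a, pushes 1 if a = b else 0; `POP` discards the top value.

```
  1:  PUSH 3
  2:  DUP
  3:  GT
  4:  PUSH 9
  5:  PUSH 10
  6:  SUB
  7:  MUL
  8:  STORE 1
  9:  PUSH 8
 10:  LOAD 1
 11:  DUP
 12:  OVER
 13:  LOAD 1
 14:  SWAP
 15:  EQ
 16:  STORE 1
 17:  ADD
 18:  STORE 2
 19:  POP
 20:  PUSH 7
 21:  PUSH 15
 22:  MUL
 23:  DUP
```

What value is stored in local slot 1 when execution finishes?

1

PUSH 3  : [3]
DUP     : [3, 3]
GT      : [0]
PUSH 9  : [0, 9]
PUSH 10 : [0, 9, 10]
SUB     : [0, -1]
MUL     : [0]
STORE 1 : []
PUSH 8  : [8]
LOAD 1  : [8, 0]
DUP     : [8, 0, 0]
OVER    : [8, 0, 0, 0]
LOAD 1  : [8, 0, 0, 0, 0]
SWAP    : [8, 0, 0, 0, 0]
EQ      : [8, 0, 0, 1]
STORE 1 : [8, 0, 0]
ADD     : [8, 0]
STORE 2 : [8]
POP     : []
PUSH 7  : [7]
PUSH 15 : [7, 15]
MUL     : [105]
DUP     : [105, 105]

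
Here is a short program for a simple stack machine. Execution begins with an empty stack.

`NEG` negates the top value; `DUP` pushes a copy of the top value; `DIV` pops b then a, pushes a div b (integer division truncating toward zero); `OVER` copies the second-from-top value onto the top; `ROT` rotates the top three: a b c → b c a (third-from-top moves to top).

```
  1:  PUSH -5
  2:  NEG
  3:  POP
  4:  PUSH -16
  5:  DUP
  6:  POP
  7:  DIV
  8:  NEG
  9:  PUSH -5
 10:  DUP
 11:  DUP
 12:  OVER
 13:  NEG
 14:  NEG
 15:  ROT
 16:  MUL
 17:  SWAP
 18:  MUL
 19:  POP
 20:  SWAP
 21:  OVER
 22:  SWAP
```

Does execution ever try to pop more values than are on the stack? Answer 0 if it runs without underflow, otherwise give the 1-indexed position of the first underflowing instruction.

PUSH -5   [-5]
NEG       [5]
POP       []
PUSH -16  [-16]
DUP       [-16, -16]
POP       [-16]
DIV  — needs 2 operands, stack has 1 → underflow

7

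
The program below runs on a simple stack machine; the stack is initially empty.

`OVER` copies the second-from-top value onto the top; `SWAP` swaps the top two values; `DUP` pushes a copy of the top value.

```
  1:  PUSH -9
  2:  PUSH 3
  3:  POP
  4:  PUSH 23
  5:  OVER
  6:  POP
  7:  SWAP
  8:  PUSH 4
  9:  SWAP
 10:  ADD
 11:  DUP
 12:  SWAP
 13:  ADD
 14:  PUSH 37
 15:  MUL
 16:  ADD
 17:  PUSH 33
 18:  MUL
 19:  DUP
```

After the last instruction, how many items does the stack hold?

2

PUSH -9 : [-9]
PUSH 3  : [-9, 3]
POP     : [-9]
PUSH 23 : [-9, 23]
OVER    : [-9, 23, -9]
POP     : [-9, 23]
SWAP    : [23, -9]
PUSH 4  : [23, -9, 4]
SWAP    : [23, 4, -9]
ADD     : [23, -5]
DUP     : [23, -5, -5]
SWAP    : [23, -5, -5]
ADD     : [23, -10]
PUSH 37 : [23, -10, 37]
MUL     : [23, -370]
ADD     : [-347]
PUSH 33 : [-347, 33]
MUL     : [-11451]
DUP     : [-11451, -11451]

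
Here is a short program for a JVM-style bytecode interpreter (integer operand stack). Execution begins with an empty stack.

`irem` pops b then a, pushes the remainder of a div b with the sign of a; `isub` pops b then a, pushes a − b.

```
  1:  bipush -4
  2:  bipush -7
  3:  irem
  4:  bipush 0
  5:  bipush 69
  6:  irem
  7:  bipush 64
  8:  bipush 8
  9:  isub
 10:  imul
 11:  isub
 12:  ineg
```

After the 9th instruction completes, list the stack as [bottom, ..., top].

[-4, 0, 56]

bipush -4 : -4
bipush -7 : -4 -7
irem      : -4
bipush 0  : -4 0
bipush 69 : -4 0 69
irem      : -4 0
bipush 64 : -4 0 64
bipush 8  : -4 0 64 8
isub      : -4 0 56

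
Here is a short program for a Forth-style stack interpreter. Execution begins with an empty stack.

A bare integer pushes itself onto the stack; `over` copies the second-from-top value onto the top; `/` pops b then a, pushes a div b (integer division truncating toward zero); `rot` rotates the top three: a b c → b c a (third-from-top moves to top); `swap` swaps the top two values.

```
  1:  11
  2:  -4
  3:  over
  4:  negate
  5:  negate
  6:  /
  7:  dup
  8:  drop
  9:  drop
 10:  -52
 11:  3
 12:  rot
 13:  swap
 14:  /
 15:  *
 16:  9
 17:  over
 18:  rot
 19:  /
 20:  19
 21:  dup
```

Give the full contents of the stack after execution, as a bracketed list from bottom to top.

11     : [11]
-4     : [11, -4]
over   : [11, -4, 11]
negate : [11, -4, -11]
negate : [11, -4, 11]
/      : [11, 0]
dup    : [11, 0, 0]
drop   : [11, 0]
drop   : [11]
-52    : [11, -52]
3      : [11, -52, 3]
rot    : [-52, 3, 11]
swap   : [-52, 11, 3]
/      : [-52, 3]
*      : [-156]
9      : [-156, 9]
over   : [-156, 9, -156]
rot    : [9, -156, -156]
/      : [9, 1]
19     : [9, 1, 19]
dup    : [9, 1, 19, 19]

[9, 1, 19, 19]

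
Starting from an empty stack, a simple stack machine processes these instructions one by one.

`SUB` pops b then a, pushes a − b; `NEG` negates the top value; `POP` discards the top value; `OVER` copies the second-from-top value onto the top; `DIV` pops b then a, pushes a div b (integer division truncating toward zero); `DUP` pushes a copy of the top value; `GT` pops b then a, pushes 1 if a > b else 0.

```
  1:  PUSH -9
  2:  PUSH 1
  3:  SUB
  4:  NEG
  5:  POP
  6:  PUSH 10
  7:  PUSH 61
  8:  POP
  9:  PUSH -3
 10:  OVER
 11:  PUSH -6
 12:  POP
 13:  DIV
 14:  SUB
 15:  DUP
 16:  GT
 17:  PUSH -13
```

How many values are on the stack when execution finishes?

2

PUSH -9   [-9]
PUSH 1    [-9, 1]
SUB       [-10]
NEG       [10]
POP       []
PUSH 10   [10]
PUSH 61   [10, 61]
POP       [10]
PUSH -3   [10, -3]
OVER      [10, -3, 10]
PUSH -6   [10, -3, 10, -6]
POP       [10, -3, 10]
DIV       [10, 0]
SUB       [10]
DUP       [10, 10]
GT        [0]
PUSH -13  [0, -13]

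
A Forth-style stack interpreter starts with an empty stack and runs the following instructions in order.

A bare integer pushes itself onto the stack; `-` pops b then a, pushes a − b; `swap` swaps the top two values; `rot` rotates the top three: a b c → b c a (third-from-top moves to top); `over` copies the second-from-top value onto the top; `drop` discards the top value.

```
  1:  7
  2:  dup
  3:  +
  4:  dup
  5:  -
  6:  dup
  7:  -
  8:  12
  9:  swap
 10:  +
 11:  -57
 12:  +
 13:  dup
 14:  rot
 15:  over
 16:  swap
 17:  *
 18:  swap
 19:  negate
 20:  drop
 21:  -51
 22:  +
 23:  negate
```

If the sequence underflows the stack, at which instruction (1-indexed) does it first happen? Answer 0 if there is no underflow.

14

7    : [7]
dup  : [7, 7]
+    : [14]
dup  : [14, 14]
-    : [0]
dup  : [0, 0]
-    : [0]
12   : [0, 12]
swap : [12, 0]
+    : [12]
-57  : [12, -57]
+    : [-45]
dup  : [-45, -45]
rot  — needs 3 operands, stack has 2 → underflow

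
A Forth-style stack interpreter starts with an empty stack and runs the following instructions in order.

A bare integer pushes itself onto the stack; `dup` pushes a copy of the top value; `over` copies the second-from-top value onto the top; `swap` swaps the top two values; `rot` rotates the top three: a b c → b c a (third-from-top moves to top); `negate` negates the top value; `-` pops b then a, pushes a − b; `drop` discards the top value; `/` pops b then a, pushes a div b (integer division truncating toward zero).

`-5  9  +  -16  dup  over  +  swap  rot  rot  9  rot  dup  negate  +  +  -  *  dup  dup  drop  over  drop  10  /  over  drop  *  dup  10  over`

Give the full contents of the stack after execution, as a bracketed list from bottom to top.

[42640, 42640, 10, 42640]

-5      [-5]
9       [-5, 9]
+       [4]
-16     [4, -16]
dup     [4, -16, -16]
over    [4, -16, -16, -16]
+       [4, -16, -32]
swap    [4, -32, -16]
rot     [-32, -16, 4]
rot     [-16, 4, -32]
9       [-16, 4, -32, 9]
rot     [-16, -32, 9, 4]
dup     [-16, -32, 9, 4, 4]
negate  [-16, -32, 9, 4, -4]
+       [-16, -32, 9, 0]
+       [-16, -32, 9]
-       [-16, -41]
*       [656]
dup     [656, 656]
dup     [656, 656, 656]
drop    [656, 656]
over    [656, 656, 656]
drop    [656, 656]
10      [656, 656, 10]
/       [656, 65]
over    [656, 65, 656]
drop    [656, 65]
*       [42640]
dup     [42640, 42640]
10      [42640, 42640, 10]
over    [42640, 42640, 10, 42640]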